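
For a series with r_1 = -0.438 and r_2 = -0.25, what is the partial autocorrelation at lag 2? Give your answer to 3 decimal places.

φ_{22} = (r_2 − r_1²) / (1 − r_1²)
r_1² = (-0.438)² = 0.191844
Numerator = -0.25 − 0.1918 = -0.4418; denominator = 1 − 0.1918 = 0.8082
φ_{22} = -0.4418 / 0.8082 = -0.547

-0.547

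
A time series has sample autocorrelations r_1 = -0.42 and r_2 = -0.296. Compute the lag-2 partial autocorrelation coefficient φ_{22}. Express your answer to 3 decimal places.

-0.574

φ_{22} = (r_2 − r_1²) / (1 − r_1²)
r_1² = (-0.42)² = 0.1764
Numerator = -0.296 − 0.1764 = -0.4724; denominator = 1 − 0.1764 = 0.8236
φ_{22} = -0.4724 / 0.8236 = -0.574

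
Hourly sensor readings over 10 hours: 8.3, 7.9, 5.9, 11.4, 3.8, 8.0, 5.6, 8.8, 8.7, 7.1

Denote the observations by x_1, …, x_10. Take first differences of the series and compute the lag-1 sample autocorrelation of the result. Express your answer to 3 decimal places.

First differences Δx: -0.4, -2.0, 5.5, -7.6, 4.2, -2.4, 3.2, -0.1, -1.6
Mean of differences = -0.1333
Numerator Σ(Δx_t−Δx̄)(Δx_{t+1}−Δx̄) = -101.7511
Denominator Σ(Δx_t−Δx̄)² = 128.2200
r_1(Δx) = -101.7511 / 128.2200 = -0.794

-0.794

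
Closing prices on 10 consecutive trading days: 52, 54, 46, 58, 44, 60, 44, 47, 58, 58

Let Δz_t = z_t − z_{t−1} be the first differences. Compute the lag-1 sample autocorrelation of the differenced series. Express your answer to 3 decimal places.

First differences Δz: 2, -8, 12, -14, 16, -16, 3, 11, 0
Mean of differences = 0.6667
Numerator Σ(Δz_t−Δz̄)(Δz_{t+1}−Δz̄) = -778.1111
Denominator Σ(Δz_t−Δz̄)² = 1046.0000
r_1(Δz) = -778.1111 / 1046.0000 = -0.744

-0.744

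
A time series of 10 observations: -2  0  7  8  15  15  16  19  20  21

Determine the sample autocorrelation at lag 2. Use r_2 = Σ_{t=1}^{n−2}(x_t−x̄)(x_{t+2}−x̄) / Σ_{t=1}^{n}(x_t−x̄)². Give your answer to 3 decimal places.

Mean x̄ = (-2 + 0 + 7 + 8 + 15 + 15 + 16 + 19 + 20 + 21)/10 = 11.9000
Numerator Σ_{t=1}^{8}(x_t−x̄)(x_{t+2}−x̄) = 219.7800
Denominator Σ(x_t−x̄)² = 608.9000
r_2 = 219.7800 / 608.9000 = 0.361

0.361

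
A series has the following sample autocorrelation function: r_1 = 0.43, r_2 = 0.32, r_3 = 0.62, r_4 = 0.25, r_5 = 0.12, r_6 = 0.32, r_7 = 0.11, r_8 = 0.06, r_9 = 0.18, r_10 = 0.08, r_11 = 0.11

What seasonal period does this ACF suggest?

3

The largest autocorrelation is r_3 = 0.62; the remaining lags stay at or below 0.43. The elevated value at lag 1 (0.43), dropping to 0.32 at lag 2, reflects decaying short-term dependence rather than seasonality.
The dominant spike at lag 3 indicates a seasonal period of 3.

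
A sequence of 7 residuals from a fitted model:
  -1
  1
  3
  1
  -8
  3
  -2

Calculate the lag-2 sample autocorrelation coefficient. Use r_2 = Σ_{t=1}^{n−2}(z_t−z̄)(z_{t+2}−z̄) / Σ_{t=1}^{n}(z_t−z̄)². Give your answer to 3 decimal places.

-0.104

Mean z̄ = (-1 + 1 + 3 + 1 − 8 + 3 − 2)/7 = -0.4286
Deviations from mean: -0.5714, 1.4286, 3.4286, 1.4286, -7.5714, 3.4286, -1.5714
Σ(z_t−z̄)(z_{t+2}−z̄) = (-1.9592) + (2.0408) + (-25.9592) + (4.8980) + (11.8980) = -9.0816
Denominator Σ(z_t−z̄)² = 87.7143
r_2 = -9.0816 / 87.7143 = -0.104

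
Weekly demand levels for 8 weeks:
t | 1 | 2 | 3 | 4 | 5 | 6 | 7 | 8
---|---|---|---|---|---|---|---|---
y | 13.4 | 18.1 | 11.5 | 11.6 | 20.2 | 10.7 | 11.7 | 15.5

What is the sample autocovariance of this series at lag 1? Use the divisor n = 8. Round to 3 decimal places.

-4.738

Mean ȳ = (13.4 + 18.1 + 11.5 + 11.6 + 20.2 + 10.7 + 11.7 + 15.5)/8 = 14.0875
Σ_{t=1}^{7}(y_t−ȳ)(y_{t+1}−ȳ) = -37.9002
γ_1 = -37.9002 / 8 = -4.738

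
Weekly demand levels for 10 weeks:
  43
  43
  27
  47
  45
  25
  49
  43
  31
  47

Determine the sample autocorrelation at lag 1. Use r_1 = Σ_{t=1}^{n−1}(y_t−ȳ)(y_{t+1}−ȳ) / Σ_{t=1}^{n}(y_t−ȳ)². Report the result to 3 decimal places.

Mean ȳ = (43 + 43 + 27 + 47 + 45 + 25 + 49 + 43 + 31 + 47)/10 = 40.0000
Numerator Σ_{t=1}^{9}(y_t−ȳ)(y_{t+1}−ȳ) = -359.0000
Denominator Σ(y_t−ȳ)² = 706.0000
r_1 = -359.0000 / 706.0000 = -0.508

-0.508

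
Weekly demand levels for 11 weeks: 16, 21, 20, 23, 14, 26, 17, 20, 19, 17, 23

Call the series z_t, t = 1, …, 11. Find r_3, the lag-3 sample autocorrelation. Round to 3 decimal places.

-0.196

Mean z̄ = (16 + 21 + 20 + 23 + 14 + 26 + 17 + 20 + 19 + 17 + 23)/11 = 19.6364
Numerator Σ_{t=1}^{8}(z_t−z̄)(z_{t+3}−z̄) = -24.3967
Denominator Σ(z_t−z̄)² = 124.5455
r_3 = -24.3967 / 124.5455 = -0.196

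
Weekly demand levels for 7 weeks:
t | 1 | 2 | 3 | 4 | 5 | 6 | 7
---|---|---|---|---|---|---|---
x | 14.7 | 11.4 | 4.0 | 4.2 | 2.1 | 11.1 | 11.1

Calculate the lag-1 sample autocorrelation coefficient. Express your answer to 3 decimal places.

Mean x̄ = (14.7 + 11.4 + 4.0 + 4.2 + 2.1 + 11.1 + 11.1)/7 = 8.3714
Deviations from mean: 6.3286, 3.0286, -4.3714, -4.1714, -6.2714, 2.7286, 2.7286
Σ(x_t−x̄)(x_{t+1}−x̄) = (19.1665) + (-13.2392) + (18.2351) + (26.1608) + (-17.1120) + (7.4451) = 40.6563
Denominator Σ(x_t−x̄)² = 139.9543
r_1 = 40.6563 / 139.9543 = 0.290

0.290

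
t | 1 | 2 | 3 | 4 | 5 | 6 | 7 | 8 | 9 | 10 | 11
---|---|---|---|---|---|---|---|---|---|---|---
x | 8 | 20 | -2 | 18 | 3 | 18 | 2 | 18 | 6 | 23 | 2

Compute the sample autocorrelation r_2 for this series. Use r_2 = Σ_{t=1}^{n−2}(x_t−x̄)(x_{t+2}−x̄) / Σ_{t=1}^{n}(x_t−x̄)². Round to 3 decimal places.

0.680

Mean x̄ = (8 + 20 − 2 + 18 + 3 + 18 + 2 + 18 + 6 + 23 + 2)/11 = 10.5455
Numerator Σ_{t=1}^{9}(x_t−x̄)(x_{t+2}−x̄) = 543.2231
Denominator Σ(x_t−x̄)² = 798.7273
r_2 = 543.2231 / 798.7273 = 0.680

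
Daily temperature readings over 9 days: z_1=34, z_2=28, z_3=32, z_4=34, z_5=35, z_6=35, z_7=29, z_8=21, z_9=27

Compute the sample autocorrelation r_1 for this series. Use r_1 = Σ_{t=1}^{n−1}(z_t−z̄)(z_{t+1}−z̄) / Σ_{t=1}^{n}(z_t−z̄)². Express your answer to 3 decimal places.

Mean z̄ = (34 + 28 + 32 + 34 + 35 + 35 + 29 + 21 + 27)/9 = 30.5556
Numerator Σ_{t=1}^{8}(z_t−z̄)(z_{t+1}−z̄) = 69.4691
Denominator Σ(z_t−z̄)² = 178.2222
r_1 = 69.4691 / 178.2222 = 0.390

0.390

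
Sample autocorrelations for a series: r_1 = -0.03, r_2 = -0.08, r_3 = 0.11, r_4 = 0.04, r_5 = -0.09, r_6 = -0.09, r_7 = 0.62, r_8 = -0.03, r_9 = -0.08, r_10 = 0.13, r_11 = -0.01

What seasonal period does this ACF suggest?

7

The largest autocorrelation is r_7 = 0.62; the remaining lags stay at or below 0.13.
The dominant spike at lag 7 indicates a seasonal period of 7.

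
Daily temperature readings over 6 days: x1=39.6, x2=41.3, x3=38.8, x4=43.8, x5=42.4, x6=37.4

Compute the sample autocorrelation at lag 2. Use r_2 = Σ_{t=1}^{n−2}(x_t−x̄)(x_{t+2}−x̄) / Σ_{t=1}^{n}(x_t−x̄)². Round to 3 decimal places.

Mean x̄ = (39.6 + 41.3 + 38.8 + 43.8 + 42.4 + 37.4)/6 = 40.5500
Deviations from mean: -0.9500, 0.7500, -1.7500, 3.2500, 1.8500, -3.1500
Σ(x_t−x̄)(x_{t+2}−x̄) = (1.6625) + (2.4375) + (-3.2375) + (-10.2375) = -9.3750
Denominator Σ(x_t−x̄)² = 28.4350
r_2 = -9.3750 / 28.4350 = -0.330

-0.330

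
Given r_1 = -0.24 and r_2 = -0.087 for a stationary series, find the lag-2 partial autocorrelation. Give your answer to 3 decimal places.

-0.153

φ_{22} = (r_2 − r_1²) / (1 − r_1²)
r_1² = (-0.24)² = 0.0576
Numerator = -0.087 − 0.0576 = -0.1446; denominator = 1 − 0.0576 = 0.9424
φ_{22} = -0.1446 / 0.9424 = -0.153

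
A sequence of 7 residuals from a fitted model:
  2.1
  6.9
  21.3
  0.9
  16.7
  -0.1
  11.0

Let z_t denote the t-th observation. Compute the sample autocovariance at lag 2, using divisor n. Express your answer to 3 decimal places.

Mean z̄ = (2.1 + 6.9 + 21.3 + 0.9 + 16.7 − 0.1 + 11.0)/7 = 8.4000
Σ_{t=1}^{5}(z_t−z̄)(z_{t+2}−z̄) = 122.3800
γ_2 = 122.3800 / 7 = 17.483

17.483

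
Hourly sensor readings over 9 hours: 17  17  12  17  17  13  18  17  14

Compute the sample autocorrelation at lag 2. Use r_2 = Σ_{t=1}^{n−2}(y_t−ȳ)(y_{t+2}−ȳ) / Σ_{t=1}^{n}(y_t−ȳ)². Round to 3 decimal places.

-0.420

Mean ȳ = (17 + 17 + 12 + 17 + 17 + 13 + 18 + 17 + 14)/9 = 15.7778
Σ(y_t−ȳ)(y_{t+2}−ȳ) = (-4.6173) + (1.4938) + (-4.6173) + (-3.3951) + (2.7160) + (-3.3951) + (-3.9506) = -15.7654
Denominator Σ(y_t−ȳ)² = 37.5556
r_2 = -15.7654 / 37.5556 = -0.420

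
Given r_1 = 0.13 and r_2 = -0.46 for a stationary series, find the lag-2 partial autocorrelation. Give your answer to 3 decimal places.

-0.485

φ_{22} = (r_2 − r_1²) / (1 − r_1²)
r_1² = (0.13)² = 0.0169
Numerator = -0.46 − 0.0169 = -0.4769; denominator = 1 − 0.0169 = 0.9831
φ_{22} = -0.4769 / 0.9831 = -0.485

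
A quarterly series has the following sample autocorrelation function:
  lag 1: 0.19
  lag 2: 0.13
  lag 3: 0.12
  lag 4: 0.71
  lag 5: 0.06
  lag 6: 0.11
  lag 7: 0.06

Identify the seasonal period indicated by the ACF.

The largest autocorrelation is r_4 = 0.71; the remaining lags stay at or below 0.19.
The dominant spike at lag 4 indicates a seasonal period of 4.

4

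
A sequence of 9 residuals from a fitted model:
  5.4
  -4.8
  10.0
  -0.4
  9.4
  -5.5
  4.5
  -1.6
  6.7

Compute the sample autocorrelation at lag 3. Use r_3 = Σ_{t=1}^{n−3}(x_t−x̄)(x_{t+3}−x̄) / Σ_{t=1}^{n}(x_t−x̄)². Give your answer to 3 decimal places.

-0.673

Mean x̄ = (5.4 − 4.8 + 10.0 − 0.4 + 9.4 − 5.5 + 4.5 − 1.6 + 6.7)/9 = 2.6333
Numerator Σ_{t=1}^{6}(x_t−x̄)(x_{t+3}−x̄) = -185.9900
Denominator Σ(x_t−x̄)² = 276.2600
r_3 = -185.9900 / 276.2600 = -0.673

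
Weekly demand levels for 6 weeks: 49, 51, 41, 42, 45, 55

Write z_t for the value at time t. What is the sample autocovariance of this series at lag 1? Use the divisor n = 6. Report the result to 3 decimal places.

Mean z̄ = (49 + 51 + 41 + 42 + 45 + 55)/6 = 47.1667
Deviations: 1.8333, 3.8333, -6.1667, -5.1667, -2.1667, 7.8333
Σ_{t=1}^{5}(z_t−z̄)(z_{t+1}−z̄) = 9.4722
γ_1 = 9.4722 / 6 = 1.579

1.579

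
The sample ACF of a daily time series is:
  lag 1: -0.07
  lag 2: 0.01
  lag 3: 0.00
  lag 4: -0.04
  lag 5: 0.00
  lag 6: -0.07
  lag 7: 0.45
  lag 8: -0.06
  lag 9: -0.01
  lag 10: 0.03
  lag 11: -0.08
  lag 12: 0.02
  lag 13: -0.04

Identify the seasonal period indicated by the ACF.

The largest autocorrelation is r_7 = 0.45; the remaining lags stay at or below 0.03.
The dominant spike at lag 7 indicates a seasonal period of 7.

7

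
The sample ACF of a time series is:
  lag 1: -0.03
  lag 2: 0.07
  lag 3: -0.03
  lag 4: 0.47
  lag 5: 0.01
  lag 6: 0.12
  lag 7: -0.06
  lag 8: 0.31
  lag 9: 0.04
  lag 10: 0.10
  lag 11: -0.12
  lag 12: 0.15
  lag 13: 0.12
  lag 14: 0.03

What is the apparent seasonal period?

The largest autocorrelation is r_4 = 0.47, with weaker echoes at lags 8 (0.31) and 12 (0.15); the remaining lags stay at or below 0.12.
The dominant spike at lag 4 indicates a seasonal period of 4.

4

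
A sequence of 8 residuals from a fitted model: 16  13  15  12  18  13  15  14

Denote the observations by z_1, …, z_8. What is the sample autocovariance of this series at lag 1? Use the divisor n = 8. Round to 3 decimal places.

-2.406

Mean z̄ = (16 + 13 + 15 + 12 + 18 + 13 + 15 + 14)/8 = 14.5000
Deviations: 1.5000, -1.5000, 0.5000, -2.5000, 3.5000, -1.5000, 0.5000, -0.5000
Σ_{t=1}^{7}(z_t−z̄)(z_{t+1}−z̄) = -19.2500
γ_1 = -19.2500 / 8 = -2.406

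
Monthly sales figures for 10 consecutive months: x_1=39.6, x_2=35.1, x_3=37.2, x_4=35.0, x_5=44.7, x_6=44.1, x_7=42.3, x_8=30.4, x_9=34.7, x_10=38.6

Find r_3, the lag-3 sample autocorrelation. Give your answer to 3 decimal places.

-0.595

Mean x̄ = (39.6 + 35.1 + 37.2 + 35.0 + 44.7 + 44.1 + 42.3 + 30.4 + 34.7 + 38.6)/10 = 38.1700
Σ(x_t−x̄)(x_{t+3}−x̄) = (-4.5331) + (-20.0471) + (-5.7521) + (-13.0921) + (-50.7381) + (-20.5771) + (1.7759) = -112.9637
Denominator Σ(x_t−x̄)² = 189.9210
r_3 = -112.9637 / 189.9210 = -0.595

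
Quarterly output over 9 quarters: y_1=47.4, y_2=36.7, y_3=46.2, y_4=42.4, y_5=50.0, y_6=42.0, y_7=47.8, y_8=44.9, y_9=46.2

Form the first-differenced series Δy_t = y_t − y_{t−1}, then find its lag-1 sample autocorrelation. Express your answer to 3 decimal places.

First differences Δy: -10.7, 9.5, -3.8, 7.6, -8.0, 5.8, -2.9, 1.3
Mean of differences = -0.1500
Numerator Σ(Δy_t−Δȳ)(Δy_{t+1}−Δȳ) = -293.2125
Denominator Σ(Δy_t−Δȳ)² = 384.5000
r_1(Δy) = -293.2125 / 384.5000 = -0.763

-0.763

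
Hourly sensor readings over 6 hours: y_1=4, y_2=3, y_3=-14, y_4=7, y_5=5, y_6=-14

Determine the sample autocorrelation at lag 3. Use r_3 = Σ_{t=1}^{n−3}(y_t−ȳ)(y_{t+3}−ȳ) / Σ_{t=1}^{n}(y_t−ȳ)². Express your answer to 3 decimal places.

Mean ȳ = (4 + 3 − 14 + 7 + 5 − 14)/6 = -1.5000
Numerator Σ_{t=1}^{3}(y_t−ȳ)(y_{t+3}−ȳ) = 232.2500
Denominator Σ(y_t−ȳ)² = 477.5000
r_3 = 232.2500 / 477.5000 = 0.486

0.486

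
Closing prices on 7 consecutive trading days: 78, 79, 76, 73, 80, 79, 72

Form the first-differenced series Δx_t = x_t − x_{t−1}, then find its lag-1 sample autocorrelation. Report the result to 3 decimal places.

-0.143

First differences Δx: 1, -3, -3, 7, -1, -7
Mean of differences = -1.0000
Numerator Σ(Δx_t−Δx̄)(Δx_{t+1}−Δx̄) = -16.0000
Denominator Σ(Δx_t−Δx̄)² = 112.0000
r_1(Δx) = -16.0000 / 112.0000 = -0.143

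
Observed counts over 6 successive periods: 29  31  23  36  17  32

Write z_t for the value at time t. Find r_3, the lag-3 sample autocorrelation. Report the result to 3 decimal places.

-0.191

Mean z̄ = (29 + 31 + 23 + 36 + 17 + 32)/6 = 28.0000
Deviations from mean: 1.0000, 3.0000, -5.0000, 8.0000, -11.0000, 4.0000
Numerator Σ_{t=1}^{3}(z_t−z̄)(z_{t+3}−z̄) = -45.0000
Denominator Σ(z_t−z̄)² = 236.0000
r_3 = -45.0000 / 236.0000 = -0.191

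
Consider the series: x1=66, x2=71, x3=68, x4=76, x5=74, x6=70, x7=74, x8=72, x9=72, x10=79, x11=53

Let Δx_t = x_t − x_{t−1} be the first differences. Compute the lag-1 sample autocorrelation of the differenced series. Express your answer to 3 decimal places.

First differences Δx: 5, -3, 8, -2, -4, 4, -2, 0, 7, -26
Mean of differences = -1.3000
Numerator Σ(Δx_t−Δx̄)(Δx_{t+1}−Δx̄) = -244.2900
Denominator Σ(Δx_t−Δx̄)² = 846.1000
r_1(Δx) = -244.2900 / 846.1000 = -0.289

-0.289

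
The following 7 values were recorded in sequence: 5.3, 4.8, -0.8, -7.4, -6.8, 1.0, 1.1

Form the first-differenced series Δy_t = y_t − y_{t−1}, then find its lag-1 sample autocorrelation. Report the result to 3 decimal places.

0.286

First differences Δy: -0.5, -5.6, -6.6, 0.6, 7.8, 0.1
Mean of differences = -0.7000
Numerator Σ(Δy_t−Δȳ)(Δy_{t+1}−Δȳ) = 38.1100
Denominator Σ(Δy_t−Δȳ)² = 133.4400
r_1(Δy) = 38.1100 / 133.4400 = 0.286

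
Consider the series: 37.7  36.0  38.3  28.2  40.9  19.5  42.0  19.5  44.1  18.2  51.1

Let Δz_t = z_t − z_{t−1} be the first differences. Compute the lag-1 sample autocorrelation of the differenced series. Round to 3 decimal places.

First differences Δz: -1.7, 2.3, -10.1, 12.7, -21.4, 22.5, -22.5, 24.6, -25.9, 32.9
Mean of differences = 1.3400
Numerator Σ(Δz_t−Δz̄)(Δz_{t+1}−Δz̄) = -3435.6336
Denominator Σ(Δz_t−Δz̄)² = 4082.3640
r_1(Δz) = -3435.6336 / 4082.3640 = -0.842

-0.842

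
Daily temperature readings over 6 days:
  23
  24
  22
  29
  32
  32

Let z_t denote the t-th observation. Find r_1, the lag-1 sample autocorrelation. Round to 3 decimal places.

Mean z̄ = (23 + 24 + 22 + 29 + 32 + 32)/6 = 27.0000
Deviations from mean: -4.0000, -3.0000, -5.0000, 2.0000, 5.0000, 5.0000
Numerator Σ_{t=1}^{5}(z_t−z̄)(z_{t+1}−z̄) = 52.0000
Denominator Σ(z_t−z̄)² = 104.0000
r_1 = 52.0000 / 104.0000 = 0.500

0.500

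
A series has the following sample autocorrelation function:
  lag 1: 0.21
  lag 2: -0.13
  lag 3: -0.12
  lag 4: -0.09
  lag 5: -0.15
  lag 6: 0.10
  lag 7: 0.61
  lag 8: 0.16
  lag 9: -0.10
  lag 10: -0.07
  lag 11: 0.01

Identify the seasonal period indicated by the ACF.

7

The largest autocorrelation is r_7 = 0.61; the remaining lags stay at or below 0.21.
The dominant spike at lag 7 indicates a seasonal period of 7.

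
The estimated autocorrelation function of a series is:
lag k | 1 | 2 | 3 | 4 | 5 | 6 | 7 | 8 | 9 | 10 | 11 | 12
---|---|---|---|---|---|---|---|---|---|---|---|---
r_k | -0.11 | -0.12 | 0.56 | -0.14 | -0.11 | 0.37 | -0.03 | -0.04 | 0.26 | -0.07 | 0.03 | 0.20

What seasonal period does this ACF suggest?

The largest autocorrelation is r_3 = 0.56, with weaker echoes at lags 6 (0.37), 9 (0.26) and 12 (0.20); the remaining lags stay at or below 0.03.
The dominant spike at lag 3 indicates a seasonal period of 3.

3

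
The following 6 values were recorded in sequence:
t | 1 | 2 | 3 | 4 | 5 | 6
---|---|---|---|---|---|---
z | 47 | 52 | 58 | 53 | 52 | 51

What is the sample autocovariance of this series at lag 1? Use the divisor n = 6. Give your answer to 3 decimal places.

Mean z̄ = (47 + 52 + 58 + 53 + 52 + 51)/6 = 52.1667
Deviations: -5.1667, -0.1667, 5.8333, 0.8333, -0.1667, -1.1667
Σ_{t=1}^{5}(z_t−z̄)(z_{t+1}−z̄) = 4.8056
γ_1 = 4.8056 / 6 = 0.801

0.801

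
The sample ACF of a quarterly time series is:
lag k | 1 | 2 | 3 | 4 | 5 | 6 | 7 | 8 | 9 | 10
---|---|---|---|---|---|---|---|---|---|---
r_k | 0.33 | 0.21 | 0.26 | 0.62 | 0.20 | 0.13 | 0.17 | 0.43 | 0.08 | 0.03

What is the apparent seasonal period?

The largest autocorrelation is r_4 = 0.62, with a weaker echo at lag 8 (0.43); the remaining lags stay at or below 0.33. The elevated value at lag 1 (0.33), dropping to 0.21 at lag 2, reflects decaying short-term dependence rather than seasonality.
The dominant spike at lag 4 indicates a seasonal period of 4.

4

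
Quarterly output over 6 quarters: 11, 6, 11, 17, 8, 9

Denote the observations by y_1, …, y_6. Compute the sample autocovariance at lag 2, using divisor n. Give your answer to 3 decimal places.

-6.481

Mean ȳ = (11 + 6 + 11 + 17 + 8 + 9)/6 = 10.3333
Σ_{t=1}^{4}(y_t−ȳ)(y_{t+2}−ȳ) = -38.8889
γ_2 = -38.8889 / 6 = -6.481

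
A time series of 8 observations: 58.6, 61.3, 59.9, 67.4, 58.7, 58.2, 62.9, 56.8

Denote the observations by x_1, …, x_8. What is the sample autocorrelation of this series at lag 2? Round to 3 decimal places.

-0.048

Mean x̄ = (58.6 + 61.3 + 59.9 + 67.4 + 58.7 + 58.2 + 62.9 + 56.8)/8 = 60.4750
Σ(x_t−x̄)(x_{t+2}−x̄) = (1.0781) + (5.7131) + (1.0206) + (-15.7544) + (-4.3044) + (8.3606) = -3.8863
Denominator Σ(x_t−x̄)² = 80.1950
r_2 = -3.8863 / 80.1950 = -0.048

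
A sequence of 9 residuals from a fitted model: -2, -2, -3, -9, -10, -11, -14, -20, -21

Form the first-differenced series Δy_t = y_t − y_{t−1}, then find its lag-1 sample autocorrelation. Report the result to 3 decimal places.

First differences Δy: 0, -1, -6, -1, -1, -3, -6, -1
Mean of differences = -2.3750
Numerator Σ(Δy_t−Δȳ)(Δy_{t+1}−Δȳ) = -8.3906
Denominator Σ(Δy_t−Δȳ)² = 39.8750
r_1(Δy) = -8.3906 / 39.8750 = -0.210

-0.210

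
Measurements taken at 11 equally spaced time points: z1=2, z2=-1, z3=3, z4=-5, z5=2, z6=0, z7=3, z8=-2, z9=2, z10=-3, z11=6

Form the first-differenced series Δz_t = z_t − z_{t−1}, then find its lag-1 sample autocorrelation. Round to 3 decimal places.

First differences Δz: -3, 4, -8, 7, -2, 3, -5, 4, -5, 9
Mean of differences = 0.4000
Numerator Σ(Δz_t−Δz̄)(Δz_{t+1}−Δz̄) = -219.3600
Denominator Σ(Δz_t−Δz̄)² = 296.4000
r_1(Δz) = -219.3600 / 296.4000 = -0.740

-0.740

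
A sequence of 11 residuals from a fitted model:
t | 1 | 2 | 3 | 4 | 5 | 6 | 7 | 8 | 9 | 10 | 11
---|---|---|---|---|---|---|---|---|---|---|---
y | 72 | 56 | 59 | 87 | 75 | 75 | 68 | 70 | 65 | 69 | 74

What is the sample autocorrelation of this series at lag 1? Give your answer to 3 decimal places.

0.057

Mean ȳ = (72 + 56 + 59 + 87 + 75 + 75 + 68 + 70 + 65 + 69 + 74)/11 = 70.0000
Numerator Σ_{t=1}^{10}(y_t−ȳ)(y_{t+1}−ȳ) = 40.0000
Denominator Σ(y_t−ȳ)² = 706.0000
r_1 = 40.0000 / 706.0000 = 0.057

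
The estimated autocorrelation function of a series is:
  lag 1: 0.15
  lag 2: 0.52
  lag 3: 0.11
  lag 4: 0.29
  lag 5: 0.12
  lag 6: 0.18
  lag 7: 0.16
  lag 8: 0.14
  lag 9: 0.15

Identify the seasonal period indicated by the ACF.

The largest autocorrelation is r_2 = 0.52, with weaker echoes at lags 4 (0.29) and 6 (0.18); the remaining lags stay at or below 0.16.
The dominant spike at lag 2 indicates a seasonal period of 2.

2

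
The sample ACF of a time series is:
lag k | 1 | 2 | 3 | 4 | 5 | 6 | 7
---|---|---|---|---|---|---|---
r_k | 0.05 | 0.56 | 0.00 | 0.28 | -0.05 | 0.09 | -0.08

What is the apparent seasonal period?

2

The largest autocorrelation is r_2 = 0.56, with a weaker echo at lag 4 (0.28); the remaining lags stay at or below 0.09.
The dominant spike at lag 2 indicates a seasonal period of 2.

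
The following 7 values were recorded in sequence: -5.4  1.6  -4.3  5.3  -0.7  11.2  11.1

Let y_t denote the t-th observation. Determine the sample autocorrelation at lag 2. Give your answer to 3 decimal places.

0.257

Mean ȳ = (-5.4 + 1.6 − 4.3 + 5.3 − 0.7 + 11.2 + 11.1)/7 = 2.6857
Σ(y_t−ȳ)(y_{t+2}−ȳ) = (56.4845) + (-2.8384) + (23.6516) + (22.2588) + (-28.4884) = 71.0682
Denominator Σ(y_t−ȳ)² = 276.9486
r_2 = 71.0682 / 276.9486 = 0.257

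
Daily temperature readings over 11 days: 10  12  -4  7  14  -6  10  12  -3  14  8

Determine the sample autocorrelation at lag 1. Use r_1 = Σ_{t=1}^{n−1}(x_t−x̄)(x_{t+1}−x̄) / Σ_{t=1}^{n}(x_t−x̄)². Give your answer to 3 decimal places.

-0.485

Mean x̄ = (10 + 12 − 4 + 7 + 14 − 6 + 10 + 12 − 3 + 14 + 8)/11 = 6.7273
Numerator Σ_{t=1}^{10}(x_t−x̄)(x_{t+1}−x̄) = -269.9835
Denominator Σ(x_t−x̄)² = 556.1818
r_1 = -269.9835 / 556.1818 = -0.485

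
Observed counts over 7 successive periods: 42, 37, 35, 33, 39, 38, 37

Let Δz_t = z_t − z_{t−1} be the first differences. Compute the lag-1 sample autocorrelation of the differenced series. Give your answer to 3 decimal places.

First differences Δz: -5, -2, -2, 6, -1, -1
Mean of differences = -0.8333
Numerator Σ(Δz_t−Δz̄)(Δz_{t+1}−Δz̄) = -2.8611
Denominator Σ(Δz_t−Δz̄)² = 66.8333
r_1(Δz) = -2.8611 / 66.8333 = -0.043

-0.043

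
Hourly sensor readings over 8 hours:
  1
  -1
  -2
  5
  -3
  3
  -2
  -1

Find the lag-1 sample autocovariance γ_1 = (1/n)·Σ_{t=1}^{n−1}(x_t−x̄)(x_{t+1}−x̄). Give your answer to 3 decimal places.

Mean x̄ = (1 − 1 − 2 + 5 − 3 + 3 − 2 − 1)/8 = 0.0000
Σ_{t=1}^{7}(x_t−x̄)(x_{t+1}−x̄) = -37.0000
γ_1 = -37.0000 / 8 = -4.625

-4.625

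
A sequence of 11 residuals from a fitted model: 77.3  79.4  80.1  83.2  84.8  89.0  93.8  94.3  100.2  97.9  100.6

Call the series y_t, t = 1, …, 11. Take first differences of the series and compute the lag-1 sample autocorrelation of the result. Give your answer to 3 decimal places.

-0.538

First differences Δy: 2.1, 0.7, 3.1, 1.6, 4.2, 4.8, 0.5, 5.9, -2.3, 2.7
Mean of differences = 2.3300
Numerator Σ(Δy_t−Δȳ)(Δy_{t+1}−Δȳ) = -27.4839
Denominator Σ(Δy_t−Δȳ)² = 51.1010
r_1(Δy) = -27.4839 / 51.1010 = -0.538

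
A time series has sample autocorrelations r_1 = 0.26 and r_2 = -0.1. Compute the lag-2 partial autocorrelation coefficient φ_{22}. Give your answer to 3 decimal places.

-0.180

φ_{22} = (r_2 − r_1²) / (1 − r_1²)
r_1² = (0.26)² = 0.0676
Numerator = -0.1 − 0.0676 = -0.1676; denominator = 1 − 0.0676 = 0.9324
φ_{22} = -0.1676 / 0.9324 = -0.180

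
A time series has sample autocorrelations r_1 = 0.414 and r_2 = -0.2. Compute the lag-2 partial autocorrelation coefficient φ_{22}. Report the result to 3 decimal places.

-0.448

φ_{22} = (r_2 − r_1²) / (1 − r_1²)
r_1² = (0.414)² = 0.171396
Numerator = -0.2 − 0.1714 = -0.3714; denominator = 1 − 0.1714 = 0.8286
φ_{22} = -0.3714 / 0.8286 = -0.448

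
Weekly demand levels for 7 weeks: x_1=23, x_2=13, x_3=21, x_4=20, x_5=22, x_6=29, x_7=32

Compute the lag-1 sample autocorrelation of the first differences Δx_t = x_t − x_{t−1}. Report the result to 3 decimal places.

First differences Δx: -10, 8, -1, 2, 7, 3
Mean of differences = 1.5000
Numerator Σ(Δx_t−Δx̄)(Δx_{t+1}−Δx̄) = -81.2500
Denominator Σ(Δx_t−Δx̄)² = 213.5000
r_1(Δx) = -81.2500 / 213.5000 = -0.381

-0.381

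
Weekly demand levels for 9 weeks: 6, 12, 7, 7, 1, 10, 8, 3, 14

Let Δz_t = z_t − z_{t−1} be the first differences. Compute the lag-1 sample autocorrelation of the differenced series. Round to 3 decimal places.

-0.434

First differences Δz: 6, -5, 0, -6, 9, -2, -5, 11
Mean of differences = 1.0000
Numerator Σ(Δz_t−Δz̄)(Δz_{t+1}−Δz̄) = -139.0000
Denominator Σ(Δz_t−Δz̄)² = 320.0000
r_1(Δz) = -139.0000 / 320.0000 = -0.434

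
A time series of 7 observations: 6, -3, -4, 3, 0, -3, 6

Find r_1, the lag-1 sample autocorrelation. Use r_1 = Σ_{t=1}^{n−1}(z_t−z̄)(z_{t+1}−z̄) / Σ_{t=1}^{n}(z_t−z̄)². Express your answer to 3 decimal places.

-0.283

Mean z̄ = (6 − 3 − 4 + 3 + 0 − 3 + 6)/7 = 0.7143
Σ(z_t−z̄)(z_{t+1}−z̄) = (-19.6327) + (17.5102) + (-10.7755) + (-1.6327) + (2.6531) + (-19.6327) = -31.5102
Denominator Σ(z_t−z̄)² = 111.4286
r_1 = -31.5102 / 111.4286 = -0.283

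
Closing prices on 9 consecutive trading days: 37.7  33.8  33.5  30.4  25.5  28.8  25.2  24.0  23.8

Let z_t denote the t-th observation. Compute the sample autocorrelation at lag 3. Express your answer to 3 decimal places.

Mean z̄ = (37.7 + 33.8 + 33.5 + 30.4 + 25.5 + 28.8 + 25.2 + 24.0 + 23.8)/9 = 29.1889
Σ(z_t−z̄)(z_{t+3}−z̄) = (10.3079) + (-17.0099) + (-1.6765) + (-4.8310) + (19.1412) + (2.0957) = 8.0274
Denominator Σ(z_t−z̄)² = 199.3889
r_3 = 8.0274 / 199.3889 = 0.040

0.040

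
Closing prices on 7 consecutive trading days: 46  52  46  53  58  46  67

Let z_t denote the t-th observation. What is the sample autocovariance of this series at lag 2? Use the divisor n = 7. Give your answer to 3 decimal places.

11.825

Mean z̄ = (46 + 52 + 46 + 53 + 58 + 46 + 67)/7 = 52.5714
Deviations: -6.5714, -0.5714, -6.5714, 0.4286, 5.4286, -6.5714, 14.4286
Σ_{t=1}^{5}(z_t−z̄)(z_{t+2}−z̄) = 82.7755
γ_2 = 82.7755 / 7 = 11.825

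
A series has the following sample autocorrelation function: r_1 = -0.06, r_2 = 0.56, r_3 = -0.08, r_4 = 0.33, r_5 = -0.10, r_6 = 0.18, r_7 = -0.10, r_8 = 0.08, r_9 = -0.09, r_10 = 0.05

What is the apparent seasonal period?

2

The largest autocorrelation is r_2 = 0.56, with weaker echoes at lags 4 (0.33) and 6 (0.18); the remaining lags stay at or below 0.08.
The dominant spike at lag 2 indicates a seasonal period of 2.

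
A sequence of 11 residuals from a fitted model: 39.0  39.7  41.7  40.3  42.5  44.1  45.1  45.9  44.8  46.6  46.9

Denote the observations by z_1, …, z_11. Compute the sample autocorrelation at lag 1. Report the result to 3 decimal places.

Mean z̄ = (39.0 + 39.7 + 41.7 + 40.3 + 42.5 + 44.1 + 45.1 + 45.9 + 44.8 + 46.6 + 46.9)/11 = 43.3273
Numerator Σ_{t=1}^{10}(z_t−z̄)(z_{t+1}−z̄) = 54.6220
Denominator Σ(z_t−z̄)² = 80.3818
r_1 = 54.6220 / 80.3818 = 0.680

0.680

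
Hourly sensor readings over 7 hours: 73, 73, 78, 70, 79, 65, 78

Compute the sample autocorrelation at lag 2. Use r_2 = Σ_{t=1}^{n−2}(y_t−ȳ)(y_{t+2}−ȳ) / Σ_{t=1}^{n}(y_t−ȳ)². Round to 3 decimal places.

Mean ȳ = (73 + 73 + 78 + 70 + 79 + 65 + 78)/7 = 73.7143
Deviations from mean: -0.7143, -0.7143, 4.2857, -3.7143, 5.2857, -8.7143, 4.2857
Σ(y_t−ȳ)(y_{t+2}−ȳ) = (-3.0612) + (2.6531) + (22.6531) + (32.3673) + (22.6531) = 77.2653
Denominator Σ(y_t−ȳ)² = 155.4286
r_2 = 77.2653 / 155.4286 = 0.497

0.497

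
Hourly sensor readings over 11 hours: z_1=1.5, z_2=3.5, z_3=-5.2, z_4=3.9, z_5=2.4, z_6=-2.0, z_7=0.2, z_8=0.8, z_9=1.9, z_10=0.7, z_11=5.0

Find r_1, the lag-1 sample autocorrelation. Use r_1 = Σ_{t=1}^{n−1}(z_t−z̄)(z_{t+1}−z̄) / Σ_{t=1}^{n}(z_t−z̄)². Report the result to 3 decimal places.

-0.380

Mean z̄ = (1.5 + 3.5 − 5.2 + 3.9 + 2.4 − 2.0 + 0.2 + 0.8 + 1.9 + 0.7 + 5.0)/11 = 1.1545
Numerator Σ_{t=1}^{10}(z_t−z̄)(z_{t+1}−z̄) = -31.0512
Denominator Σ(z_t−z̄)² = 81.6273
r_1 = -31.0512 / 81.6273 = -0.380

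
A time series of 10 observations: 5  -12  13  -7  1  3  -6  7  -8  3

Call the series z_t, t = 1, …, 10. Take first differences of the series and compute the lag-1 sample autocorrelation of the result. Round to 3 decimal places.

First differences Δz: -17, 25, -20, 8, 2, -9, 13, -15, 11
Mean of differences = -0.2222
Numerator Σ(Δz_t−Δz̄)(Δz_{t+1}−Δz̄) = -1563.1605
Denominator Σ(Δz_t−Δz̄)² = 1977.5556
r_1(Δz) = -1563.1605 / 1977.5556 = -0.790

-0.790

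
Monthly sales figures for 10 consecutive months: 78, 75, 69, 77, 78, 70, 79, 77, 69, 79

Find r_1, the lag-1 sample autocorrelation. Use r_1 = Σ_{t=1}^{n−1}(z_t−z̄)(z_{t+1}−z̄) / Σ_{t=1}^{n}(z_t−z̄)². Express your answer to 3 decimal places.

-0.442

Mean z̄ = (78 + 75 + 69 + 77 + 78 + 70 + 79 + 77 + 69 + 79)/10 = 75.1000
Numerator Σ_{t=1}^{9}(z_t−z̄)(z_{t+1}−z̄) = -68.4100
Denominator Σ(z_t−z̄)² = 154.9000
r_1 = -68.4100 / 154.9000 = -0.442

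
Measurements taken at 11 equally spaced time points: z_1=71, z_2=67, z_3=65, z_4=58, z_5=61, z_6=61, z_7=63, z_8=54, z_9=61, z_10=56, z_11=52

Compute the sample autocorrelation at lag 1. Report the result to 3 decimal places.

Mean z̄ = (71 + 67 + 65 + 58 + 61 + 61 + 63 + 54 + 61 + 56 + 52)/11 = 60.8182
Numerator Σ_{t=1}^{10}(z_t−z̄)(z_{t+1}−z̄) = 102.4215
Denominator Σ(z_t−z̄)² = 319.6364
r_1 = 102.4215 / 319.6364 = 0.320

0.320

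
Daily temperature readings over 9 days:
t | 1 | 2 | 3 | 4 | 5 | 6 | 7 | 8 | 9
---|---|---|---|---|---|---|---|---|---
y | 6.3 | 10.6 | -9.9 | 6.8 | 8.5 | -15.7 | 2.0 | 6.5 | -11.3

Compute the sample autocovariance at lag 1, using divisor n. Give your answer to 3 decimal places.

-30.764

Mean ȳ = (6.3 + 10.6 − 9.9 + 6.8 + 8.5 − 15.7 + 2.0 + 6.5 − 11.3)/9 = 0.4222
Σ_{t=1}^{8}(y_t−ȳ)(y_{t+1}−ȳ) = -276.8738
γ_1 = -276.8738 / 9 = -30.764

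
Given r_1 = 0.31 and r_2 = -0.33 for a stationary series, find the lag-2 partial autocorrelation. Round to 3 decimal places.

-0.471

φ_{22} = (r_2 − r_1²) / (1 − r_1²)
r_1² = (0.31)² = 0.0961
Numerator = -0.33 − 0.0961 = -0.4261; denominator = 1 − 0.0961 = 0.9039
φ_{22} = -0.4261 / 0.9039 = -0.471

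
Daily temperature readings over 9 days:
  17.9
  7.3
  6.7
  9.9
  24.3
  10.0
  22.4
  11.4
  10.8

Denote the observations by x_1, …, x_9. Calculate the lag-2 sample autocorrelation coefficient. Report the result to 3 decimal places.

Mean x̄ = (17.9 + 7.3 + 6.7 + 9.9 + 24.3 + 10.0 + 22.4 + 11.4 + 10.8)/9 = 13.4111
Σ(x_t−x̄)(x_{t+2}−x̄) = (-30.1254) + (21.4568) + (-73.0765) + (11.9768) + (97.8790) + (6.8601) + (-23.4710) = 11.4998
Denominator Σ(x_t−x̄)² = 336.7289
r_2 = 11.4998 / 336.7289 = 0.034

0.034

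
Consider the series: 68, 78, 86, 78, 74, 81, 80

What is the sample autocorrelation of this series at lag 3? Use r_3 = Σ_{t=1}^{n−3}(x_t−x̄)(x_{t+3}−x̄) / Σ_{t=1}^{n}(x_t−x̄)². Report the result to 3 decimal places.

0.124

Mean x̄ = (68 + 78 + 86 + 78 + 74 + 81 + 80)/7 = 77.8571
Σ(x_t−x̄)(x_{t+3}−x̄) = (-1.4082) + (-0.5510) + (25.5918) + (0.3061) = 23.9388
Denominator Σ(x_t−x̄)² = 192.8571
r_3 = 23.9388 / 192.8571 = 0.124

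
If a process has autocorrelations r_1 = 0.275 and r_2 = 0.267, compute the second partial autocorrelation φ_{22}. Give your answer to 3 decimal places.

φ_{22} = (r_2 − r_1²) / (1 − r_1²)
r_1² = (0.275)² = 0.075625
Numerator = 0.267 − 0.0756 = 0.1914; denominator = 1 − 0.0756 = 0.9244
φ_{22} = 0.1914 / 0.9244 = 0.207

0.207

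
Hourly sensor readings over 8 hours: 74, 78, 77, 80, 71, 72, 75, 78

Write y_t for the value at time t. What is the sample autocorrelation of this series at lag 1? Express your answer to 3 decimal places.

Mean ȳ = (74 + 78 + 77 + 80 + 71 + 72 + 75 + 78)/8 = 75.6250
Deviations from mean: -1.6250, 2.3750, 1.3750, 4.3750, -4.6250, -3.6250, -0.6250, 2.3750
Numerator Σ_{t=1}^{7}(y_t−ȳ)(y_{t+1}−ȳ) = 2.7344
Denominator Σ(y_t−ȳ)² = 69.8750
r_1 = 2.7344 / 69.8750 = 0.039

0.039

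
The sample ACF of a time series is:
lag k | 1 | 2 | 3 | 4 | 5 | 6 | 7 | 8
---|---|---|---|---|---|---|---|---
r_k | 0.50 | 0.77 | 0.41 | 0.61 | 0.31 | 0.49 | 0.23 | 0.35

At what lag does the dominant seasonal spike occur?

The largest autocorrelation is r_2 = 0.77, with a weaker echo at lag 4 (0.61); the remaining lags stay at or below 0.50.
The dominant spike at lag 2 indicates a seasonal period of 2.

2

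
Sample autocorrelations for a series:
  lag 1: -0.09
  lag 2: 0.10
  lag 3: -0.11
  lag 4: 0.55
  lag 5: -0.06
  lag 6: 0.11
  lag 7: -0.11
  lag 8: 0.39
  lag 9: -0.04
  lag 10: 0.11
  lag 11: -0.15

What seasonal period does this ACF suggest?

4

The largest autocorrelation is r_4 = 0.55, with a weaker echo at lag 8 (0.39); the remaining lags stay at or below 0.11.
The dominant spike at lag 4 indicates a seasonal period of 4.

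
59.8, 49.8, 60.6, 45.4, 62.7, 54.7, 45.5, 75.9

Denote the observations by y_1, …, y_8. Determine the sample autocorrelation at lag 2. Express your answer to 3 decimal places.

0.042

Mean ȳ = (59.8 + 49.8 + 60.6 + 45.4 + 62.7 + 54.7 + 45.5 + 75.9)/8 = 56.8000
Deviations from mean: 3.0000, -7.0000, 3.8000, -11.4000, 5.9000, -2.1000, -11.3000, 19.1000
Σ(y_t−ȳ)(y_{t+2}−ȳ) = (11.4000) + (79.8000) + (22.4200) + (23.9400) + (-66.6700) + (-40.1100) = 30.7800
Denominator Σ(y_t−ȳ)² = 734.1200
r_2 = 30.7800 / 734.1200 = 0.042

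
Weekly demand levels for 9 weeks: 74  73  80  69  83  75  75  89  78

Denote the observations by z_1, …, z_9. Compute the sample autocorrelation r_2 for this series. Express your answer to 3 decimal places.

Mean z̄ = (74 + 73 + 80 + 69 + 83 + 75 + 75 + 89 + 78)/9 = 77.3333
Numerator Σ_{t=1}^{7}(z_t−z̄)(z_{t+2}−z̄) = 19.7778
Denominator Σ(z_t−z̄)² = 286.0000
r_2 = 19.7778 / 286.0000 = 0.069

0.069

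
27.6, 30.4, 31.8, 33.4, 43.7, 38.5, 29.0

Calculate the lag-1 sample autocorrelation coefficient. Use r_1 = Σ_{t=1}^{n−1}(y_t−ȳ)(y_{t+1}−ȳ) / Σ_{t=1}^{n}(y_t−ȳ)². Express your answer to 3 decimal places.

0.261

Mean ȳ = (27.6 + 30.4 + 31.8 + 33.4 + 43.7 + 38.5 + 29.0)/7 = 33.4857
Numerator Σ_{t=1}^{6}(y_t−ȳ)(y_{t+1}−ȳ) = 51.3569
Denominator Σ(y_t−ȳ)² = 196.6086
r_1 = 51.3569 / 196.6086 = 0.261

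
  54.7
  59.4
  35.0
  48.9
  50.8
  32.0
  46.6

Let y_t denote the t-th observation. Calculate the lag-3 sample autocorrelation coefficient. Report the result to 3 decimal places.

0.402

Mean ȳ = (54.7 + 59.4 + 35.0 + 48.9 + 50.8 + 32.0 + 46.6)/7 = 46.7714
Σ(y_t−ȳ)(y_{t+3}−ȳ) = (16.8765) + (50.8751) + (173.8808) + (-0.3649) = 241.2676
Denominator Σ(y_t−ȳ)² = 599.8943
r_3 = 241.2676 / 599.8943 = 0.402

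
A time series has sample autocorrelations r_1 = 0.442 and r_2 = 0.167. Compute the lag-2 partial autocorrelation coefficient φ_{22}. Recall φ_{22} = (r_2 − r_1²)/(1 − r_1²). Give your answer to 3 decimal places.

-0.035

φ_{22} = (r_2 − r_1²) / (1 − r_1²)
r_1² = (0.442)² = 0.195364
Numerator = 0.167 − 0.1954 = -0.0284; denominator = 1 − 0.1954 = 0.8046
φ_{22} = -0.0284 / 0.8046 = -0.035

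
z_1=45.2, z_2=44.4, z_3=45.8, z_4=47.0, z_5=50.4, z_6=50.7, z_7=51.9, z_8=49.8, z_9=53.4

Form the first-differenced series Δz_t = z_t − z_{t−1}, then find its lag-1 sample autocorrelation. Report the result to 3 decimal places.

First differences Δz: -0.8, 1.4, 1.2, 3.4, 0.3, 1.2, -2.1, 3.6
Mean of differences = 1.0250
Numerator Σ(Δz_t−Δz̄)(Δz_{t+1}−Δz̄) = -10.6456
Denominator Σ(Δz_t−Δz̄)² = 26.0950
r_1(Δz) = -10.6456 / 26.0950 = -0.408

-0.408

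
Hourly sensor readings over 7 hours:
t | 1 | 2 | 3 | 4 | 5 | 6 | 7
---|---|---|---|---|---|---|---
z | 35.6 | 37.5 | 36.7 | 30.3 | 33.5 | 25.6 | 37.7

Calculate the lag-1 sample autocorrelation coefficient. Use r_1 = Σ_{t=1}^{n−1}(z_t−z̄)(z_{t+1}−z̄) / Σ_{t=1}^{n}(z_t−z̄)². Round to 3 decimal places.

-0.175

Mean z̄ = (35.6 + 37.5 + 36.7 + 30.3 + 33.5 + 25.6 + 37.7)/7 = 33.8429
Deviations from mean: 1.7571, 3.6571, 2.8571, -3.5429, -0.3429, -8.2429, 3.8571
Σ(z_t−z̄)(z_{t+1}−z̄) = (6.4261) + (10.4490) + (-10.1224) + (1.2147) + (2.8261) + (-31.7939) = -21.0004
Denominator Σ(z_t−z̄)² = 120.1171
r_1 = -21.0004 / 120.1171 = -0.175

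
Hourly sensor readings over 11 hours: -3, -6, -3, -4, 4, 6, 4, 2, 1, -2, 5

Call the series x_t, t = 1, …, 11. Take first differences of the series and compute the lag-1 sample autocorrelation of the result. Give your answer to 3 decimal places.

-0.162

First differences Δx: -3, 3, -1, 8, 2, -2, -2, -1, -3, 7
Mean of differences = 0.8000
Numerator Σ(Δx_t−Δx̄)(Δx_{t+1}−Δx̄) = -23.8400
Denominator Σ(Δx_t−Δx̄)² = 147.6000
r_1(Δx) = -23.8400 / 147.6000 = -0.162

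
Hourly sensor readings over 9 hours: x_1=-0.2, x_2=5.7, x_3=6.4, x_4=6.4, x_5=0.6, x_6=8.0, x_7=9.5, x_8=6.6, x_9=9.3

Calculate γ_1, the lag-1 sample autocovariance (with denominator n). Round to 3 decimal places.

Mean x̄ = (-0.2 + 5.7 + 6.4 + 6.4 + 0.6 + 8.0 + 9.5 + 6.6 + 9.3)/9 = 5.8111
Σ_{t=1}^{8}(x_t−x̄)(x_{t+1}−x̄) = 0.2110
γ_1 = 0.2110 / 9 = 0.023

0.023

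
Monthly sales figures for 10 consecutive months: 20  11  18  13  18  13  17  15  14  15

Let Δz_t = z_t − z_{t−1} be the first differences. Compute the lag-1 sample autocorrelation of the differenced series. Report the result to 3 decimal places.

-0.774

First differences Δz: -9, 7, -5, 5, -5, 4, -2, -1, 1
Mean of differences = -0.5556
Numerator Σ(Δz_t−Δz̄)(Δz_{t+1}−Δz̄) = -173.6420
Denominator Σ(Δz_t−Δz̄)² = 224.2222
r_1(Δz) = -173.6420 / 224.2222 = -0.774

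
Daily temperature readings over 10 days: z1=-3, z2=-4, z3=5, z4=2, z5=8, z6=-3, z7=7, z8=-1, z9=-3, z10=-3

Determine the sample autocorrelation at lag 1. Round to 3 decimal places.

Mean z̄ = (-3 − 4 + 5 + 2 + 8 − 3 + 7 − 1 − 3 − 3)/10 = 0.5000
Numerator Σ_{t=1}^{9}(z_t−z̄)(z_{t+1}−z̄) = -27.7500
Denominator Σ(z_t−z̄)² = 192.5000
r_1 = -27.7500 / 192.5000 = -0.144

-0.144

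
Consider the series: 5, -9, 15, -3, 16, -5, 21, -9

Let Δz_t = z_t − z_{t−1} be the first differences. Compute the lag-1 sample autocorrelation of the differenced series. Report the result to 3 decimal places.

First differences Δz: -14, 24, -18, 19, -21, 26, -30
Mean of differences = -2.0000
Numerator Σ(Δz_t−Δz̄)(Δz_{t+1}−Δz̄) = -2779.0000
Denominator Σ(Δz_t−Δz̄)² = 3446.0000
r_1(Δz) = -2779.0000 / 3446.0000 = -0.806

-0.806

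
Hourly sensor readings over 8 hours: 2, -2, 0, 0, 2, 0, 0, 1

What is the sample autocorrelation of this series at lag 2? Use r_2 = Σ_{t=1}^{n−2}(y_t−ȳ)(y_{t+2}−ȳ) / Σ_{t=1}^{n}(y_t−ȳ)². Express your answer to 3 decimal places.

-0.087

Mean ȳ = (2 − 2 + 0 + 0 + 2 + 0 + 0 + 1)/8 = 0.3750
Σ(y_t−ȳ)(y_{t+2}−ȳ) = (-0.6094) + (0.8906) + (-0.6094) + (0.1406) + (-0.6094) + (-0.2344) = -1.0313
Denominator Σ(y_t−ȳ)² = 11.8750
r_2 = -1.0313 / 11.8750 = -0.087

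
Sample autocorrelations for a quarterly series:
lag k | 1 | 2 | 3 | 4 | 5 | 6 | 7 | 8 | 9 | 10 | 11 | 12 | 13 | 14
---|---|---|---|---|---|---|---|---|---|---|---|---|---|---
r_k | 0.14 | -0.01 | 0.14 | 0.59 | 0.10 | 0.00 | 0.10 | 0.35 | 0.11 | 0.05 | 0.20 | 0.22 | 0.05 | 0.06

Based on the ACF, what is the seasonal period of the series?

4

The largest autocorrelation is r_4 = 0.59, with weaker echoes at lags 8 (0.35) and 12 (0.22); the remaining lags stay at or below 0.20.
The dominant spike at lag 4 indicates a seasonal period of 4.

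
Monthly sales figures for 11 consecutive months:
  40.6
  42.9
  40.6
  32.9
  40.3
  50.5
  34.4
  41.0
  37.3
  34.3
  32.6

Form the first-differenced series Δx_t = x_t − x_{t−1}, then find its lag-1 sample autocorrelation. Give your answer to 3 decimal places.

-0.464

First differences Δx: 2.3, -2.3, -7.7, 7.4, 10.2, -16.1, 6.6, -3.7, -3.0, -1.7
Mean of differences = -0.8000
Numerator Σ(Δx_t−Δx̄)(Δx_{t+1}−Δx̄) = -255.3000
Denominator Σ(Δx_t−Δx̄)² = 550.6200
r_1(Δx) = -255.3000 / 550.6200 = -0.464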